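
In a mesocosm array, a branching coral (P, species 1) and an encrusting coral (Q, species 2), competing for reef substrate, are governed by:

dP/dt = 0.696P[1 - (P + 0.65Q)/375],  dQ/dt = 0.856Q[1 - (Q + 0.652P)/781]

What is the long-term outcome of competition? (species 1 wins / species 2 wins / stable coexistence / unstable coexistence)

Compare the nullcline intercepts: K1/α12 = 375/0.65 = 577 < K2 = 781; K2/α21 = 781/0.652 = 1200 > K1 = 375.
Since the inequalities point opposite ways, species 2 can invade but species 1 cannot.

species 2 excludes species 1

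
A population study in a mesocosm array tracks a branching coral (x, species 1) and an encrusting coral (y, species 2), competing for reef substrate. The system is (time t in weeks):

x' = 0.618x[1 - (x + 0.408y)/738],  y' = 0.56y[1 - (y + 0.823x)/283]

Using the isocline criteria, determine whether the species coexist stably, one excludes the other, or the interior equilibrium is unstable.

species 1 excludes species 2

Compare the nullcline intercepts: K1/α12 = 738/0.408 = 1810 > K2 = 283; K2/α21 = 283/0.823 = 344 < K1 = 738.
Since the inequalities point opposite ways, species 1 can invade but species 2 cannot.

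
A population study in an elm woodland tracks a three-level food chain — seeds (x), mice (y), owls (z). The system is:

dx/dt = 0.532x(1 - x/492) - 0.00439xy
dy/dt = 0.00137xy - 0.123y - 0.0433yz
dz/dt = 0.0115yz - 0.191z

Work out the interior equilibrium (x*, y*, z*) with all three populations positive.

From dz/dt = 0: 0.0115y* = 0.191, so y* = 16.6.
From dx/dt = 0: 0.532(1 - x*/492) = 0.00439·16.6, giving x* = 492·(1 - 0.137) = 425.
From dy/dt = 0: 0.00137·425 - 0.123 = 0.0433z*, so z* = 0.459/0.0433 = 10.6.

x* ≈ 425, y* ≈ 16.6, z* ≈ 10.6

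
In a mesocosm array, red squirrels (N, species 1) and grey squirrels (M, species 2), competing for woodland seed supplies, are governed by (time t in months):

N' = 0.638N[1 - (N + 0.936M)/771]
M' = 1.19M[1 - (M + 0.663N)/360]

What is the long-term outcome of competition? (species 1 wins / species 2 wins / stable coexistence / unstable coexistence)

species 1 excludes species 2

Compare the nullcline intercepts: K1/α12 = 771/0.936 = 824 > K2 = 360; K2/α21 = 360/0.663 = 543 < K1 = 771.
Since the inequalities point opposite ways, species 1 can invade but species 2 cannot.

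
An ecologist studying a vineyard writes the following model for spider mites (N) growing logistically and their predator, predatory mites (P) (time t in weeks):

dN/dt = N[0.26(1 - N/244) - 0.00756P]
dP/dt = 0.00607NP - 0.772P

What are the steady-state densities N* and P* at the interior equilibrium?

From dP/dt = 0 with P > 0: 0.00607N* = 0.772, so N* = 127.
Substitute into dN/dt = 0: 0.26(1 - 127/244) = 0.00756P*.
The bracket is 0.479, giving P* = 0.124/0.00756 = 16.5.

N* ≈ 127, P* ≈ 16.5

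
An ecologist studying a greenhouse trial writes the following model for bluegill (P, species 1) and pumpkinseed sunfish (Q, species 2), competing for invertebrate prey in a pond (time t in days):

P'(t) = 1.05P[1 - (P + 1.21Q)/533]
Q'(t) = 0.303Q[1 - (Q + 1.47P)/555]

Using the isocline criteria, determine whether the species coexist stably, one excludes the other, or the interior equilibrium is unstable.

Compare the nullcline intercepts: K1/α12 = 533/1.21 = 440 < K2 = 555; K2/α21 = 555/1.47 = 378 < K1 = 533.
Since both are reversed, neither can invade when rare; the interior point is a saddle.

unstable coexistence (outcome depends on initial conditions)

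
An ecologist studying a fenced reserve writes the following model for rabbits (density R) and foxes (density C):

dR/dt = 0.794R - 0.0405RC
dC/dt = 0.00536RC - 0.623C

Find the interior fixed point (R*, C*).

R* ≈ 116, C* ≈ 19.6

Set dC/dt = 0 with C > 0: 0.00536R - 0.623 = 0, so R* = 0.623/0.00536 = 116.
Set dR/dt = 0 with R > 0: 0.794 - 0.0405C = 0, so C* = 0.794/0.0405 = 19.6.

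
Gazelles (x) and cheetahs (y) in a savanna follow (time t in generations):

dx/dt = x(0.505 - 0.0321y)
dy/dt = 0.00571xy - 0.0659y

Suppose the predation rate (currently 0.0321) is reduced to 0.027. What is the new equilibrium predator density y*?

y* ≈ 18.7

At the interior fixed point, setting dx/dt = 0 with x > 0 fixes y* = (prey growth rate)/(xy coefficient) — independent of the other coefficients.
With the change, y* = 0.505/0.027 = 18.7; it rises from 15.7.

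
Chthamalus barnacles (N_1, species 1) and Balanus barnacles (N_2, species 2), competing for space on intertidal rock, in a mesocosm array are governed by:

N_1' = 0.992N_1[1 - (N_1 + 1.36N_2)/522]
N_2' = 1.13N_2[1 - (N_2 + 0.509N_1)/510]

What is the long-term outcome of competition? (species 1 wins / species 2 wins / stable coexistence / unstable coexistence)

Compare the nullcline intercepts: K1/α12 = 522/1.36 = 384 < K2 = 510; K2/α21 = 510/0.509 = 1000 > K1 = 522.
Since the inequalities point opposite ways, species 2 can invade but species 1 cannot.

species 2 excludes species 1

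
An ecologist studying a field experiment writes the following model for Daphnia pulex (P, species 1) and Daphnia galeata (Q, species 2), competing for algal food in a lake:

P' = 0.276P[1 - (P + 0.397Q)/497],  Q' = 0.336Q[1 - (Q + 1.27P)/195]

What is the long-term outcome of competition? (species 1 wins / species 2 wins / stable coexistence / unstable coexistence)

species 1 excludes species 2

Compare the nullcline intercepts: K1/α12 = 497/0.397 = 1250 > K2 = 195; K2/α21 = 195/1.27 = 154 < K1 = 497.
Since the inequalities point opposite ways, species 1 can invade but species 2 cannot.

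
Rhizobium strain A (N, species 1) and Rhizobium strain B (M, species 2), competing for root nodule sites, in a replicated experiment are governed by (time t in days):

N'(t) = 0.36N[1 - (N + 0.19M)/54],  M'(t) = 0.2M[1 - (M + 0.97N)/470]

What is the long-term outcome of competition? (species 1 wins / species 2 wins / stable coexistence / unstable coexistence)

Compare the nullcline intercepts: K1/α12 = 54/0.19 = 284 < K2 = 470; K2/α21 = 470/0.97 = 485 > K1 = 54.
Since the inequalities point opposite ways, species 2 can invade but species 1 cannot.

species 2 excludes species 1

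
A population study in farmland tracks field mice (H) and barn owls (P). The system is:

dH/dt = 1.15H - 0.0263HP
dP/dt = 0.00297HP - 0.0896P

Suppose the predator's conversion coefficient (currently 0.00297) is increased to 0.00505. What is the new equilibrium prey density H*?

At the interior fixed point, setting dP/dt = 0 with P > 0 fixes H* = (predator death rate)/(HP coefficient) — independent of the other coefficients.
With the change, H* = 0.0896/0.00505 = 17.7; it falls from 30.2.

H* ≈ 17.7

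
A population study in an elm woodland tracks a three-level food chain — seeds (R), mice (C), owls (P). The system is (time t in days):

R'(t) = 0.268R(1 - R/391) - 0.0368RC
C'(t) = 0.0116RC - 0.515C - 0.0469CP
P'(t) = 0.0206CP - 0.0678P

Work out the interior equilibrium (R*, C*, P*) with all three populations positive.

From dP/dt = 0: 0.0206C* = 0.0678, so C* = 3.29.
From dR/dt = 0: 0.268(1 - R*/391) = 0.0368·3.29, giving R* = 391·(1 - 0.452) = 214.
From dC/dt = 0: 0.0116·214 - 0.515 = 0.0469P*, so P* = 1.97/0.0469 = 42.

R* ≈ 214, C* ≈ 3.29, P* ≈ 42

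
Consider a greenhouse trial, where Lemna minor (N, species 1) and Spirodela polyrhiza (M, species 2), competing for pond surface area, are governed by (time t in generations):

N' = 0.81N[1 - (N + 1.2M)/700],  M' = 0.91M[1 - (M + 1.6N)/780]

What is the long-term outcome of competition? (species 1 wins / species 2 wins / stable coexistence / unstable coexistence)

Compare the nullcline intercepts: K1/α12 = 700/1.2 = 583 < K2 = 780; K2/α21 = 780/1.6 = 488 < K1 = 700.
Since both are reversed, neither can invade when rare; the interior point is a saddle.

unstable coexistence (outcome depends on initial conditions)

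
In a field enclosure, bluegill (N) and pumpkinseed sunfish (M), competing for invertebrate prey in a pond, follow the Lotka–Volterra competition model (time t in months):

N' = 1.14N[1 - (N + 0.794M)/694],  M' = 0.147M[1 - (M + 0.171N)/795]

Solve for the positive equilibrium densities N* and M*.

Setting both brackets to zero gives the nullclines N + 0.794M = 694 and 0.171N + M = 795.
Substituting M = 795 - 0.171N into the first: N(1 - 0.794·0.171) = 694 - 0.794·795.
So N* = 62.8/0.864 = 72.6, and then M* = 795 - 0.171·72.6 = 783.

N* ≈ 72.6, M* ≈ 783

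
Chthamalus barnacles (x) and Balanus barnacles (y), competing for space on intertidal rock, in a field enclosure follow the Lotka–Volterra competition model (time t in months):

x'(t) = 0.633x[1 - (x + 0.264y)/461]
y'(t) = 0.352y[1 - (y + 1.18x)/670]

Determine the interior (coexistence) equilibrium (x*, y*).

Setting both brackets to zero gives the nullclines x + 0.264y = 461 and 1.18x + y = 670.
Substituting y = 670 - 1.18x into the first: x(1 - 0.264·1.18) = 461 - 0.264·670.
So x* = 284/0.688 = 413, and then y* = 670 - 1.18·413 = 183.

x* ≈ 413, y* ≈ 183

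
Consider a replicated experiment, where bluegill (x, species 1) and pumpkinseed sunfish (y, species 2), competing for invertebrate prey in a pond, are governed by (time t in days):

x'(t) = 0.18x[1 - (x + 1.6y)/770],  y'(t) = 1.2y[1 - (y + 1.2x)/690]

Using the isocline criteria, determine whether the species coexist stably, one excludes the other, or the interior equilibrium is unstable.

unstable coexistence (outcome depends on initial conditions)

Compare the nullcline intercepts: K1/α12 = 770/1.6 = 481 < K2 = 690; K2/α21 = 690/1.2 = 575 < K1 = 770.
Since both are reversed, neither can invade when rare; the interior point is a saddle.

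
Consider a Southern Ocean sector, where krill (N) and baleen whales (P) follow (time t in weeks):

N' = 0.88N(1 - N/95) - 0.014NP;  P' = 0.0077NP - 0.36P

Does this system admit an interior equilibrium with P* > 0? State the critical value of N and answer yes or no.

The predator equation gives dP/dt > 0 only when N > 0.36/0.0077 = 46.8.
Without the predator, N → K = 95. Since 95 > 46.8, the predator can invade and persist.

Threshold N = 46.8; K > 46.8, so yes, the predator persists.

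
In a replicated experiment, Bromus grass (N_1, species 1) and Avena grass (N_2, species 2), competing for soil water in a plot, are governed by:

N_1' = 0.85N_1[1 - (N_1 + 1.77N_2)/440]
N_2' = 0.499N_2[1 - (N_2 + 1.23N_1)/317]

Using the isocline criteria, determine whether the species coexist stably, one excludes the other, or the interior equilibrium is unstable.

Compare the nullcline intercepts: K1/α12 = 440/1.77 = 249 < K2 = 317; K2/α21 = 317/1.23 = 258 < K1 = 440.
Since both are reversed, neither can invade when rare; the interior point is a saddle.

unstable coexistence (outcome depends on initial conditions)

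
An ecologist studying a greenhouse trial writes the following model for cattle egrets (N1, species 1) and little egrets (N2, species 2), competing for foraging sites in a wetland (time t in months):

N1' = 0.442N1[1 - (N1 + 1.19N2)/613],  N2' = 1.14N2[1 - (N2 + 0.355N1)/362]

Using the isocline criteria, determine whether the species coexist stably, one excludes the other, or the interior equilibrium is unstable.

Compare the nullcline intercepts: K1/α12 = 613/1.19 = 515 > K2 = 362; K2/α21 = 362/0.355 = 1020 > K1 = 613.
Since both inequalities hold, each species can invade when rare, so the interior equilibrium is stable.

stable coexistence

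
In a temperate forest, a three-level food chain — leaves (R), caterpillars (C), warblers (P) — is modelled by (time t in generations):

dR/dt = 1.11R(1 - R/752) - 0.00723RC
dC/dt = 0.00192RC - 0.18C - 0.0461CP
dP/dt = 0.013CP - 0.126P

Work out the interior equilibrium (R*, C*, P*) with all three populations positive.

R* ≈ 705, C* ≈ 9.69, P* ≈ 25.4

From dP/dt = 0: 0.013C* = 0.126, so C* = 9.69.
From dR/dt = 0: 1.11(1 - R*/752) = 0.00723·9.69, giving R* = 752·(1 - 0.0631) = 705.
From dC/dt = 0: 0.00192·705 - 0.18 = 0.0461P*, so P* = 1.17/0.0461 = 25.4.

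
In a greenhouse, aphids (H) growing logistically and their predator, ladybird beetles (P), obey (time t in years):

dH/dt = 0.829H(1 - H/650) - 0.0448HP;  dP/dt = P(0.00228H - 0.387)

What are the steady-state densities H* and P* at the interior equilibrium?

H* ≈ 170, P* ≈ 13.7

From dP/dt = 0 with P > 0: 0.00228H* = 0.387, so H* = 170.
Substitute into dH/dt = 0: 0.829(1 - 170/650) = 0.0448P*.
The bracket is 0.739, giving P* = 0.613/0.0448 = 13.7.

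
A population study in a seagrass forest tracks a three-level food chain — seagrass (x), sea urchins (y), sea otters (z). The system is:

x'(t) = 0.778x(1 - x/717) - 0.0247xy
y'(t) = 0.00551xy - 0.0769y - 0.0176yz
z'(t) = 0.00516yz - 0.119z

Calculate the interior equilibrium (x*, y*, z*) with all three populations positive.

x* ≈ 192, y* ≈ 23.1, z* ≈ 55.7

From dz/dt = 0: 0.00516y* = 0.119, so y* = 23.1.
From dx/dt = 0: 0.778(1 - x*/717) = 0.0247·23.1, giving x* = 717·(1 - 0.732) = 192.
From dy/dt = 0: 0.00551·192 - 0.0769 = 0.0176z*, so z* = 0.981/0.0176 = 55.7.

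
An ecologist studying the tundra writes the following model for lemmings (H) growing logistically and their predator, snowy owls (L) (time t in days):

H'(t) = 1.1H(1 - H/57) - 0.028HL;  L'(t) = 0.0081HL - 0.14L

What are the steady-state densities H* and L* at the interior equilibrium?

H* ≈ 17.3, L* ≈ 27.4

From dL/dt = 0 with L > 0: 0.0081H* = 0.14, so H* = 17.3.
Substitute into dH/dt = 0: 1.1(1 - 17.3/57) = 0.028L*.
The bracket is 0.697, giving L* = 0.766/0.028 = 27.4.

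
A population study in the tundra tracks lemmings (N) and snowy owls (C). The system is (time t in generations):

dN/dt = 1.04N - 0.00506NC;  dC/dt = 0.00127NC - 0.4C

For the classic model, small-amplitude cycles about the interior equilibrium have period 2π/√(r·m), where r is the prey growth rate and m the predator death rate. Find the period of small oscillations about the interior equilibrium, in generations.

Here r = 1.04 and m = 0.4, so r·m = 0.416.
ω = √0.416 = 0.645 per generation, hence T = 2π/ω ≈ 9.74 generations.

T ≈ 9.74 generations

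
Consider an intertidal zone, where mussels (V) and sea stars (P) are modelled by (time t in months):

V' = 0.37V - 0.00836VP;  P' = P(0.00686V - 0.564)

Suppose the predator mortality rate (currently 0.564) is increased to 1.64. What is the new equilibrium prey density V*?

At the interior fixed point, setting dP/dt = 0 with P > 0 fixes V* = (predator death rate)/(VP coefficient) — independent of the other coefficients.
With the change, V* = 1.64/0.00686 = 239; it rises from 82.2.

V* ≈ 239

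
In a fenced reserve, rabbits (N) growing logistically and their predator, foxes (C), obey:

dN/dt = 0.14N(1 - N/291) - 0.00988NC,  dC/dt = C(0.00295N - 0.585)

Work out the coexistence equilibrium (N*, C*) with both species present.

N* ≈ 198, C* ≈ 4.51

From dC/dt = 0 with C > 0: 0.00295N* = 0.585, so N* = 198.
Substitute into dN/dt = 0: 0.14(1 - 198/291) = 0.00988C*.
The bracket is 0.319, giving C* = 0.0446/0.00988 = 4.51.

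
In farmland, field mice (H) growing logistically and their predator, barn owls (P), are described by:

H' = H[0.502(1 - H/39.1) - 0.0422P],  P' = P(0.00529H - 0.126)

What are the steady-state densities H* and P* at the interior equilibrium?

From dP/dt = 0 with P > 0: 0.00529H* = 0.126, so H* = 23.8.
Substitute into dH/dt = 0: 0.502(1 - 23.8/39.1) = 0.0422P*.
The bracket is 0.391, giving P* = 0.196/0.0422 = 4.65.

H* ≈ 23.8, P* ≈ 4.65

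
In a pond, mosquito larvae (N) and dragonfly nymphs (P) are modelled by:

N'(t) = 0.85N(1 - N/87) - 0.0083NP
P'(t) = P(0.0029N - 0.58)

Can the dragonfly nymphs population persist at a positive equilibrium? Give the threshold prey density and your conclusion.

Threshold N = 200; K < 200, so no, the predator goes extinct.

The predator equation gives dP/dt > 0 only when N > 0.58/0.0029 = 200.
Without the predator, N → K = 87. Since 87 < 200, the predator cannot invade.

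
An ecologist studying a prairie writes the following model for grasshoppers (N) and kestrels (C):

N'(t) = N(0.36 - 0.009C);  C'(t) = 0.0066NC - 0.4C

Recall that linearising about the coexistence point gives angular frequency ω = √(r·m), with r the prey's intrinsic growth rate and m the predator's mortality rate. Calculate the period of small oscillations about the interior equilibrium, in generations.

T ≈ 16.6 generations

Here r = 0.36 and m = 0.4, so r·m = 0.144.
ω = √0.144 = 0.379 per generation, hence T = 2π/ω ≈ 16.6 generations.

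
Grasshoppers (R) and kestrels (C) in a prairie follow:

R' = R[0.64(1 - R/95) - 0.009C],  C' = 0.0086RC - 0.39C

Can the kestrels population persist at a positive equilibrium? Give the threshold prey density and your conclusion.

The predator equation gives dC/dt > 0 only when R > 0.39/0.0086 = 45.3.
Without the predator, R → K = 95. Since 95 > 45.3, the predator can invade and persist.

Threshold R = 45.3; K > 45.3, so yes, the predator persists.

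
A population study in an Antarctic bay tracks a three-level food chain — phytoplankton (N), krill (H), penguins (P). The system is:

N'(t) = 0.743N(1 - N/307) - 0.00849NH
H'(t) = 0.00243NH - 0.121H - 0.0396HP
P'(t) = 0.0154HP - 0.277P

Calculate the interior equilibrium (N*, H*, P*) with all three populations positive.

N* ≈ 244, H* ≈ 18, P* ≈ 11.9

From dP/dt = 0: 0.0154H* = 0.277, so H* = 18.
From dN/dt = 0: 0.743(1 - N*/307) = 0.00849·18, giving N* = 307·(1 - 0.206) = 244.
From dH/dt = 0: 0.00243·244 - 0.121 = 0.0396P*, so P* = 0.472/0.0396 = 11.9.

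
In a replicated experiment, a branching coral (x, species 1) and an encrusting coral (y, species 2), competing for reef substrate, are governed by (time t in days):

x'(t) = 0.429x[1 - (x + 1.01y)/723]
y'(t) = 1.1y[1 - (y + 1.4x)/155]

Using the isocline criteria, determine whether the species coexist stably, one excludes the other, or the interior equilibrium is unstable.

species 1 excludes species 2

Compare the nullcline intercepts: K1/α12 = 723/1.01 = 716 > K2 = 155; K2/α21 = 155/1.4 = 111 < K1 = 723.
Since the inequalities point opposite ways, species 1 can invade but species 2 cannot.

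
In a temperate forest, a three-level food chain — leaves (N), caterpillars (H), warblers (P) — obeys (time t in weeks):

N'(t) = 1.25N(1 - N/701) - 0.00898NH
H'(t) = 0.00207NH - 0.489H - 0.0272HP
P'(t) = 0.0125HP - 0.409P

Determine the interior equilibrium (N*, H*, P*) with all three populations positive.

From dP/dt = 0: 0.0125H* = 0.409, so H* = 32.7.
From dN/dt = 0: 1.25(1 - N*/701) = 0.00898·32.7, giving N* = 701·(1 - 0.235) = 536.
From dH/dt = 0: 0.00207·536 - 0.489 = 0.0272P*, so P* = 0.621/0.0272 = 22.8.

N* ≈ 536, H* ≈ 32.7, P* ≈ 22.8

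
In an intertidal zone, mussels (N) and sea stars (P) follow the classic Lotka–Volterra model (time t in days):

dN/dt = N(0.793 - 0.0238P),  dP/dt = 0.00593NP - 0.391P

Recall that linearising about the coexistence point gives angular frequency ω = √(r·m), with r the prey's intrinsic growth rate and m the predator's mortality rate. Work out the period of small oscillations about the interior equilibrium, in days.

Here r = 0.793 and m = 0.391, so r·m = 0.31.
ω = √0.31 = 0.557 per day, hence T = 2π/ω ≈ 11.3 days.

T ≈ 11.3 days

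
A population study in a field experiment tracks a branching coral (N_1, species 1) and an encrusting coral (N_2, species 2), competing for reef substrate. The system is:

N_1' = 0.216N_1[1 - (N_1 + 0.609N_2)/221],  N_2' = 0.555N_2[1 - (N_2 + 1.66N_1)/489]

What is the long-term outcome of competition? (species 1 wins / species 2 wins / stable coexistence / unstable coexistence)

species 2 excludes species 1

Compare the nullcline intercepts: K1/α12 = 221/0.609 = 363 < K2 = 489; K2/α21 = 489/1.66 = 295 > K1 = 221.
Since the inequalities point opposite ways, species 2 can invade but species 1 cannot.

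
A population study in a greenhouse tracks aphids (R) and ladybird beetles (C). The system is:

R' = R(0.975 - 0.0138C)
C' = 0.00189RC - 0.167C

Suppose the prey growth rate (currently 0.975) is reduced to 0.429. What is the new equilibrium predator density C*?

At the interior fixed point, setting dR/dt = 0 with R > 0 fixes C* = (prey growth rate)/(RC coefficient) — independent of the other coefficients.
With the change, C* = 0.429/0.0138 = 31.1; it falls from 70.7.

C* ≈ 31.1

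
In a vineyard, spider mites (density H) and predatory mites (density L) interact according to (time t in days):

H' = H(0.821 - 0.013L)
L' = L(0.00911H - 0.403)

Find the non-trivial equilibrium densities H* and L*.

Set dL/dt = 0 with L > 0: 0.00911H - 0.403 = 0, so H* = 0.403/0.00911 = 44.2.
Set dH/dt = 0 with H > 0: 0.821 - 0.013L = 0, so L* = 0.821/0.013 = 63.2.

H* ≈ 44.2, L* ≈ 63.2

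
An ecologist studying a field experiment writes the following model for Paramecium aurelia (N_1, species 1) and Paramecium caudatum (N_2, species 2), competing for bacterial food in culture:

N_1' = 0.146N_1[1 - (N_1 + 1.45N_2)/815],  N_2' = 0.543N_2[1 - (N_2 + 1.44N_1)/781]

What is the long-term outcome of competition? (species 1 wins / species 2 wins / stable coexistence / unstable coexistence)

Compare the nullcline intercepts: K1/α12 = 815/1.45 = 562 < K2 = 781; K2/α21 = 781/1.44 = 542 < K1 = 815.
Since both are reversed, neither can invade when rare; the interior point is a saddle.

unstable coexistence (outcome depends on initial conditions)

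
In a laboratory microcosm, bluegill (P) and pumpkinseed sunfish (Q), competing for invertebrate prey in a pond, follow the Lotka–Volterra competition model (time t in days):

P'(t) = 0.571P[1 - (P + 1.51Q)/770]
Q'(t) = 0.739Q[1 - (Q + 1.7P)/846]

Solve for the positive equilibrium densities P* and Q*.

P* ≈ 324, Q* ≈ 295

Setting both brackets to zero gives the nullclines P + 1.51Q = 770 and 1.7P + Q = 846.
Substituting Q = 846 - 1.7P into the first: P(1 - 1.51·1.7) = 770 - 1.51·846.
So P* = -507/-1.57 = 324, and then Q* = 846 - 1.7·324 = 295.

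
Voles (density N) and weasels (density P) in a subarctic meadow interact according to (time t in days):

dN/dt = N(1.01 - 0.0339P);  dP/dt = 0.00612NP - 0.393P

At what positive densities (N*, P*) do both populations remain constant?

Set dP/dt = 0 with P > 0: 0.00612N - 0.393 = 0, so N* = 0.393/0.00612 = 64.2.
Set dN/dt = 0 with N > 0: 1.01 - 0.0339P = 0, so P* = 1.01/0.0339 = 29.8.

N* ≈ 64.2, P* ≈ 29.8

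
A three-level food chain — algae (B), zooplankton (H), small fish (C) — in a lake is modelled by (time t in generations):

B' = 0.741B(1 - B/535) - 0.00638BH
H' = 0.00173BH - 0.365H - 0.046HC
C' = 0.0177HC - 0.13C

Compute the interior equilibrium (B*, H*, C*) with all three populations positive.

B* ≈ 501, H* ≈ 7.34, C* ≈ 10.9

From dC/dt = 0: 0.0177H* = 0.13, so H* = 7.34.
From dB/dt = 0: 0.741(1 - B*/535) = 0.00638·7.34, giving B* = 535·(1 - 0.0632) = 501.
From dH/dt = 0: 0.00173·501 - 0.365 = 0.046C*, so C* = 0.502/0.046 = 10.9.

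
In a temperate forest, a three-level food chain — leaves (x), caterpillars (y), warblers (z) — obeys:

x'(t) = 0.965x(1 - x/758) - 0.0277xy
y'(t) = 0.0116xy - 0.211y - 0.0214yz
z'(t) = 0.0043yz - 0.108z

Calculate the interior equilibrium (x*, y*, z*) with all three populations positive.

x* ≈ 212, y* ≈ 25.1, z* ≈ 105

From dz/dt = 0: 0.0043y* = 0.108, so y* = 25.1.
From dx/dt = 0: 0.965(1 - x*/758) = 0.0277·25.1, giving x* = 758·(1 - 0.721) = 212.
From dy/dt = 0: 0.0116·212 - 0.211 = 0.0214z*, so z* = 2.24/0.0214 = 105.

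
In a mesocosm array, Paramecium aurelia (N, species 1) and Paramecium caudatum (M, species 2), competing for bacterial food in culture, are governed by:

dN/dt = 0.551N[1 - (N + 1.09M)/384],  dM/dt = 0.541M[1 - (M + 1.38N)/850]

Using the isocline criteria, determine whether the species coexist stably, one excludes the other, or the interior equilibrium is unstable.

Compare the nullcline intercepts: K1/α12 = 384/1.09 = 352 < K2 = 850; K2/α21 = 850/1.38 = 616 > K1 = 384.
Since the inequalities point opposite ways, species 2 can invade but species 1 cannot.

species 2 excludes species 1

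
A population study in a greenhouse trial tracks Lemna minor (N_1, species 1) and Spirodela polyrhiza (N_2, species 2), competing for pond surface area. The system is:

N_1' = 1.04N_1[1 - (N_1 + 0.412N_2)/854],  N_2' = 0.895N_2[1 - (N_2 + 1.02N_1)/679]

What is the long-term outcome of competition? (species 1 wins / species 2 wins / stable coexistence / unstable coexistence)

Compare the nullcline intercepts: K1/α12 = 854/0.412 = 2070 > K2 = 679; K2/α21 = 679/1.02 = 666 < K1 = 854.
Since the inequalities point opposite ways, species 1 can invade but species 2 cannot.

species 1 excludes species 2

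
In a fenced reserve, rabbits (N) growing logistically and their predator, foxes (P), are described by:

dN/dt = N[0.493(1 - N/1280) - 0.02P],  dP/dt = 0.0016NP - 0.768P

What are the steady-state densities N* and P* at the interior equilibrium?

N* ≈ 480, P* ≈ 15.4

From dP/dt = 0 with P > 0: 0.0016N* = 0.768, so N* = 480.
Substitute into dN/dt = 0: 0.493(1 - 480/1280) = 0.02P*.
The bracket is 0.625, giving P* = 0.308/0.02 = 15.4.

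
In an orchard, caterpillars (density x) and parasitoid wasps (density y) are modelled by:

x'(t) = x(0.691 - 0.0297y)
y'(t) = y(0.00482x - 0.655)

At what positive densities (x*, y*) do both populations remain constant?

Set dy/dt = 0 with y > 0: 0.00482x - 0.655 = 0, so x* = 0.655/0.00482 = 136.
Set dx/dt = 0 with x > 0: 0.691 - 0.0297y = 0, so y* = 0.691/0.0297 = 23.3.

x* ≈ 136, y* ≈ 23.3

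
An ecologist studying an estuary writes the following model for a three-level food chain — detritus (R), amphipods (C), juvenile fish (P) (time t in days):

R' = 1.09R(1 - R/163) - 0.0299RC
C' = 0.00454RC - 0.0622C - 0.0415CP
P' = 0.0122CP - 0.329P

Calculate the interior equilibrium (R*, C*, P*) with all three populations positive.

R* ≈ 42.4, C* ≈ 27, P* ≈ 3.14

From dP/dt = 0: 0.0122C* = 0.329, so C* = 27.
From dR/dt = 0: 1.09(1 - R*/163) = 0.0299·27, giving R* = 163·(1 - 0.74) = 42.4.
From dC/dt = 0: 0.00454·42.4 - 0.0622 = 0.0415P*, so P* = 0.13/0.0415 = 3.14.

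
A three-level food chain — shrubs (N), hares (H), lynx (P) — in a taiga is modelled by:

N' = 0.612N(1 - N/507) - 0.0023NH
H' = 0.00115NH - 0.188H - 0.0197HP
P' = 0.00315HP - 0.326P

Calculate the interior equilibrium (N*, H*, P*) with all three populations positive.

From dP/dt = 0: 0.00315H* = 0.326, so H* = 103.
From dN/dt = 0: 0.612(1 - N*/507) = 0.0023·103, giving N* = 507·(1 - 0.389) = 310.
From dH/dt = 0: 0.00115·310 - 0.188 = 0.0197P*, so P* = 0.168/0.0197 = 8.54.

N* ≈ 310, H* ≈ 103, P* ≈ 8.54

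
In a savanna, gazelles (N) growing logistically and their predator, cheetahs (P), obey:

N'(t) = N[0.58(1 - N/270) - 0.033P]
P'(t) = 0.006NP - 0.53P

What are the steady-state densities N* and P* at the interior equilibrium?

From dP/dt = 0 with P > 0: 0.006N* = 0.53, so N* = 88.3.
Substitute into dN/dt = 0: 0.58(1 - 88.3/270) = 0.033P*.
The bracket is 0.673, giving P* = 0.39/0.033 = 11.8.

N* ≈ 88.3, P* ≈ 11.8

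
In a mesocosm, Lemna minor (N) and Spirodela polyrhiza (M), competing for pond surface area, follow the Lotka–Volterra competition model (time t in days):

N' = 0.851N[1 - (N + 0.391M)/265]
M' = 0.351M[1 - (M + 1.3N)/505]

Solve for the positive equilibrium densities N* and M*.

Setting both brackets to zero gives the nullclines N + 0.391M = 265 and 1.3N + M = 505.
Substituting M = 505 - 1.3N into the first: N(1 - 0.391·1.3) = 265 - 0.391·505.
So N* = 67.5/0.492 = 137, and then M* = 505 - 1.3·137 = 326.

N* ≈ 137, M* ≈ 326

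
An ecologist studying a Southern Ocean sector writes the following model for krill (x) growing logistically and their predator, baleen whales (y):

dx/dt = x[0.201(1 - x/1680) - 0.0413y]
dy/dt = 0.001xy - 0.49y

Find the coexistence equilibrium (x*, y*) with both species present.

From dy/dt = 0 with y > 0: 0.001x* = 0.49, so x* = 490.
Substitute into dx/dt = 0: 0.201(1 - 490/1680) = 0.0413y*.
The bracket is 0.708, giving y* = 0.142/0.0413 = 3.45.

x* ≈ 490, y* ≈ 3.45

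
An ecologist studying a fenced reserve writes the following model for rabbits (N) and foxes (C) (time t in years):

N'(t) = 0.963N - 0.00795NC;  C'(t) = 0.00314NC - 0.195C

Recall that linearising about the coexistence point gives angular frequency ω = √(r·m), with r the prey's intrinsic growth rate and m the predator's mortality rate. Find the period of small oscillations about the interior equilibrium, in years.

T ≈ 14.5 years

Here r = 0.963 and m = 0.195, so r·m = 0.188.
ω = √0.188 = 0.433 per year, hence T = 2π/ω ≈ 14.5 years.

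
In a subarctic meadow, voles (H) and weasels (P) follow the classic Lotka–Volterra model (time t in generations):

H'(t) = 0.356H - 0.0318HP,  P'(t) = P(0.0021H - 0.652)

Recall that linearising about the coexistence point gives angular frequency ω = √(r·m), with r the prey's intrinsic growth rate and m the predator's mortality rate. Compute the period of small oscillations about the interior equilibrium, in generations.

T ≈ 13 generations

Here r = 0.356 and m = 0.652, so r·m = 0.232.
ω = √0.232 = 0.482 per generation, hence T = 2π/ω ≈ 13 generations.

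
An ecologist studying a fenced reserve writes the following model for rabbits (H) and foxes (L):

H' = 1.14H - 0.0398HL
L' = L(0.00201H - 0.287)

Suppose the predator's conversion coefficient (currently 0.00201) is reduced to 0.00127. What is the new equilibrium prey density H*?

H* ≈ 226

At the interior fixed point, setting dL/dt = 0 with L > 0 fixes H* = (predator death rate)/(HL coefficient) — independent of the other coefficients.
With the change, H* = 0.287/0.00127 = 226; it rises from 143.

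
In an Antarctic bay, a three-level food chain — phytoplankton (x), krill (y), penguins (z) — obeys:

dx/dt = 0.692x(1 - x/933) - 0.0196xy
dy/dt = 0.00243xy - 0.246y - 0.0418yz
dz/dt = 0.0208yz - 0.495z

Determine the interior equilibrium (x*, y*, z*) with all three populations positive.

From dz/dt = 0: 0.0208y* = 0.495, so y* = 23.8.
From dx/dt = 0: 0.692(1 - x*/933) = 0.0196·23.8, giving x* = 933·(1 - 0.674) = 304.
From dy/dt = 0: 0.00243·304 - 0.246 = 0.0418z*, so z* = 0.493/0.0418 = 11.8.

x* ≈ 304, y* ≈ 23.8, z* ≈ 11.8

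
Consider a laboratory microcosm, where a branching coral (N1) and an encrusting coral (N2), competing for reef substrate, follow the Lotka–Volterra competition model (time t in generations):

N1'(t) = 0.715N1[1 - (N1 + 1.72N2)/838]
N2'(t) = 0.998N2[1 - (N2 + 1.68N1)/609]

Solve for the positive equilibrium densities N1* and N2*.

Setting both brackets to zero gives the nullclines N1 + 1.72N2 = 838 and 1.68N1 + N2 = 609.
Substituting N2 = 609 - 1.68N1 into the first: N1(1 - 1.72·1.68) = 838 - 1.72·609.
So N1* = -209/-1.89 = 111, and then N2* = 609 - 1.68·111 = 423.

N1* ≈ 111, N2* ≈ 423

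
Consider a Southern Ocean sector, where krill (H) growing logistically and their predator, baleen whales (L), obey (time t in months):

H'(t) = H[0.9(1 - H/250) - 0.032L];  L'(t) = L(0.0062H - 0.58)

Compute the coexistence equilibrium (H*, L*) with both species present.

From dL/dt = 0 with L > 0: 0.0062H* = 0.58, so H* = 93.5.
Substitute into dH/dt = 0: 0.9(1 - 93.5/250) = 0.032L*.
The bracket is 0.626, giving L* = 0.563/0.032 = 17.6.

H* ≈ 93.5, L* ≈ 17.6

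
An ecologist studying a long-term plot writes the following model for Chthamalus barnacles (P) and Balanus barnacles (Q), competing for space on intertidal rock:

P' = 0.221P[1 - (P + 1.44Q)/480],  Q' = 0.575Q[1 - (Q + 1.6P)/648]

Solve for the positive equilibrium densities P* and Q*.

P* ≈ 347, Q* ≈ 92

Setting both brackets to zero gives the nullclines P + 1.44Q = 480 and 1.6P + Q = 648.
Substituting Q = 648 - 1.6P into the first: P(1 - 1.44·1.6) = 480 - 1.44·648.
So P* = -453/-1.3 = 347, and then Q* = 648 - 1.6·347 = 92.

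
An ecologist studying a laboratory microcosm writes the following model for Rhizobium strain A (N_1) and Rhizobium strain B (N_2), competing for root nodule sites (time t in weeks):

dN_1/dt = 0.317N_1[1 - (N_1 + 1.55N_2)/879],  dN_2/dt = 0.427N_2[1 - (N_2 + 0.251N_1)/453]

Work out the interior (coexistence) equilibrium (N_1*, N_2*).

Setting both brackets to zero gives the nullclines N_1 + 1.55N_2 = 879 and 0.251N_1 + N_2 = 453.
Substituting N_2 = 453 - 0.251N_1 into the first: N_1(1 - 1.55·0.251) = 879 - 1.55·453.
So N_1* = 177/0.611 = 289, and then N_2* = 453 - 0.251·289 = 380.

N_1* ≈ 289, N_2* ≈ 380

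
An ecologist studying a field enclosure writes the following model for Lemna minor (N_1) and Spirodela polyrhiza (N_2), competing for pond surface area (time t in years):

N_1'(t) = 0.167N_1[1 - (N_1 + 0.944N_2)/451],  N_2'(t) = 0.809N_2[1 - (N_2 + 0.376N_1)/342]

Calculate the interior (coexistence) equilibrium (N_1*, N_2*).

Setting both brackets to zero gives the nullclines N_1 + 0.944N_2 = 451 and 0.376N_1 + N_2 = 342.
Substituting N_2 = 342 - 0.376N_1 into the first: N_1(1 - 0.944·0.376) = 451 - 0.944·342.
So N_1* = 128/0.645 = 199, and then N_2* = 342 - 0.376·199 = 267.

N_1* ≈ 199, N_2* ≈ 267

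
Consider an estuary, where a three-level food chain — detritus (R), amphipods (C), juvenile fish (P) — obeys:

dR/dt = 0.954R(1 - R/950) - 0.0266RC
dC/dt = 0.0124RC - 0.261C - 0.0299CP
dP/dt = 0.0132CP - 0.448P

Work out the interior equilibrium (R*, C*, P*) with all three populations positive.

R* ≈ 51, C* ≈ 33.9, P* ≈ 12.4

From dP/dt = 0: 0.0132C* = 0.448, so C* = 33.9.
From dR/dt = 0: 0.954(1 - R*/950) = 0.0266·33.9, giving R* = 950·(1 - 0.946) = 51.
From dC/dt = 0: 0.0124·51 - 0.261 = 0.0299P*, so P* = 0.371/0.0299 = 12.4.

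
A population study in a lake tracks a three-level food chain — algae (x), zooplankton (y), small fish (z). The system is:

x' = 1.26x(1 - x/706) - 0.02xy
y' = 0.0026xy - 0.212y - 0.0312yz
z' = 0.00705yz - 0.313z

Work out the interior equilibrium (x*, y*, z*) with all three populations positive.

From dz/dt = 0: 0.00705y* = 0.313, so y* = 44.4.
From dx/dt = 0: 1.26(1 - x*/706) = 0.02·44.4, giving x* = 706·(1 - 0.705) = 208.
From dy/dt = 0: 0.0026·208 - 0.212 = 0.0312z*, so z* = 0.33/0.0312 = 10.6.

x* ≈ 208, y* ≈ 44.4, z* ≈ 10.6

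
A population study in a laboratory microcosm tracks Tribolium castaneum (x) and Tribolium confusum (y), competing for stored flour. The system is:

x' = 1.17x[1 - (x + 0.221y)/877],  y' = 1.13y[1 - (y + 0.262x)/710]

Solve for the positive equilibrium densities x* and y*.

x* ≈ 764, y* ≈ 510

Setting both brackets to zero gives the nullclines x + 0.221y = 877 and 0.262x + y = 710.
Substituting y = 710 - 0.262x into the first: x(1 - 0.221·0.262) = 877 - 0.221·710.
So x* = 720/0.942 = 764, and then y* = 710 - 0.262·764 = 510.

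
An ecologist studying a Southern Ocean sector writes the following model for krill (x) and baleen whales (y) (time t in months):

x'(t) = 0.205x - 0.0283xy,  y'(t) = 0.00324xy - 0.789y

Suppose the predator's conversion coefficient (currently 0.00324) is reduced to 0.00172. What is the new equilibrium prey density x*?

x* ≈ 459

At the interior fixed point, setting dy/dt = 0 with y > 0 fixes x* = (predator death rate)/(xy coefficient) — independent of the other coefficients.
With the change, x* = 0.789/0.00172 = 459; it rises from 244.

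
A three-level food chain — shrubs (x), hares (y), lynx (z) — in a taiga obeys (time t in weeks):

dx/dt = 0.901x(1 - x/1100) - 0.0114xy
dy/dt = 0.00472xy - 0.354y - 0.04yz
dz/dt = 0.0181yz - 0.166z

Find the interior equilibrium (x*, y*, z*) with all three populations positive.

x* ≈ 972, y* ≈ 9.17, z* ≈ 106

From dz/dt = 0: 0.0181y* = 0.166, so y* = 9.17.
From dx/dt = 0: 0.901(1 - x*/1100) = 0.0114·9.17, giving x* = 1100·(1 - 0.116) = 972.
From dy/dt = 0: 0.00472·972 - 0.354 = 0.04z*, so z* = 4.24/0.04 = 106.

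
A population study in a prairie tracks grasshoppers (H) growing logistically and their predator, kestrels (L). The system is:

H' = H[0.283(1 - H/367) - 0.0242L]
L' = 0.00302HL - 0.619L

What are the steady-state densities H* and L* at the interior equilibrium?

From dL/dt = 0 with L > 0: 0.00302H* = 0.619, so H* = 205.
Substitute into dH/dt = 0: 0.283(1 - 205/367) = 0.0242L*.
The bracket is 0.442, giving L* = 0.125/0.0242 = 5.16.

H* ≈ 205, L* ≈ 5.16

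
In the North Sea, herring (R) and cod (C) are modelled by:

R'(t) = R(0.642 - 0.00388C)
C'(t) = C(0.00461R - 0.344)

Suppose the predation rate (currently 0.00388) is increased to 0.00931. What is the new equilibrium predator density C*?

At the interior fixed point, setting dR/dt = 0 with R > 0 fixes C* = (prey growth rate)/(RC coefficient) — independent of the other coefficients.
With the change, C* = 0.642/0.00931 = 69; it falls from 165.

C* ≈ 69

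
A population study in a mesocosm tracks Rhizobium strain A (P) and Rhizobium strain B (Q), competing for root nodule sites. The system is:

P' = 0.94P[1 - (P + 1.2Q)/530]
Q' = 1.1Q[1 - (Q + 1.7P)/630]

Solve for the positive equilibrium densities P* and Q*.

Setting both brackets to zero gives the nullclines P + 1.2Q = 530 and 1.7P + Q = 630.
Substituting Q = 630 - 1.7P into the first: P(1 - 1.2·1.7) = 530 - 1.2·630.
So P* = -226/-1.04 = 217, and then Q* = 630 - 1.7·217 = 261.

P* ≈ 217, Q* ≈ 261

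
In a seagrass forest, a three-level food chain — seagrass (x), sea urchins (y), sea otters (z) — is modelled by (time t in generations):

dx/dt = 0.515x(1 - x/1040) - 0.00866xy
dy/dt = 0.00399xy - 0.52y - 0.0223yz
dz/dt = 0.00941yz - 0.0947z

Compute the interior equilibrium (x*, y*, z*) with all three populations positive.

x* ≈ 864, y* ≈ 10.1, z* ≈ 131

From dz/dt = 0: 0.00941y* = 0.0947, so y* = 10.1.
From dx/dt = 0: 0.515(1 - x*/1040) = 0.00866·10.1, giving x* = 1040·(1 - 0.169) = 864.
From dy/dt = 0: 0.00399·864 - 0.52 = 0.0223z*, so z* = 2.93/0.0223 = 131.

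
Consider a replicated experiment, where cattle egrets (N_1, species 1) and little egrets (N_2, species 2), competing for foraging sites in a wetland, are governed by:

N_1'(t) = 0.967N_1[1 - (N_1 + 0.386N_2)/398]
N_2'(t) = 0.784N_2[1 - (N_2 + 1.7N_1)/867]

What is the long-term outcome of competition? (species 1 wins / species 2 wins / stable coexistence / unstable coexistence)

Compare the nullcline intercepts: K1/α12 = 398/0.386 = 1030 > K2 = 867; K2/α21 = 867/1.7 = 510 > K1 = 398.
Since both inequalities hold, each species can invade when rare, so the interior equilibrium is stable.

stable coexistence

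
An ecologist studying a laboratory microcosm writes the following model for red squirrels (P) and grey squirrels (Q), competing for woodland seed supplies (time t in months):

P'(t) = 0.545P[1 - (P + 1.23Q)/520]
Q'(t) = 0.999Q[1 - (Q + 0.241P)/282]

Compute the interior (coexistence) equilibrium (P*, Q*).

P* ≈ 246, Q* ≈ 223

Setting both brackets to zero gives the nullclines P + 1.23Q = 520 and 0.241P + Q = 282.
Substituting Q = 282 - 0.241P into the first: P(1 - 1.23·0.241) = 520 - 1.23·282.
So P* = 173/0.704 = 246, and then Q* = 282 - 0.241·246 = 223.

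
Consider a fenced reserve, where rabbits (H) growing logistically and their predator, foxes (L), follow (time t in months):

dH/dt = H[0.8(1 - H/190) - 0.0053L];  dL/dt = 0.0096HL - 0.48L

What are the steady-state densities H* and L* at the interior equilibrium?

H* ≈ 50, L* ≈ 111

From dL/dt = 0 with L > 0: 0.0096H* = 0.48, so H* = 50.
Substitute into dH/dt = 0: 0.8(1 - 50/190) = 0.0053L*.
The bracket is 0.737, giving L* = 0.589/0.0053 = 111.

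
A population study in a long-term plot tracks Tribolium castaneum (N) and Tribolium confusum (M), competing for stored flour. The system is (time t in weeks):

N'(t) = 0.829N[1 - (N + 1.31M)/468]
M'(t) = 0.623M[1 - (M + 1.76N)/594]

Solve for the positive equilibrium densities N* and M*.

Setting both brackets to zero gives the nullclines N + 1.31M = 468 and 1.76N + M = 594.
Substituting M = 594 - 1.76N into the first: N(1 - 1.31·1.76) = 468 - 1.31·594.
So N* = -310/-1.31 = 238, and then M* = 594 - 1.76·238 = 176.

N* ≈ 238, M* ≈ 176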